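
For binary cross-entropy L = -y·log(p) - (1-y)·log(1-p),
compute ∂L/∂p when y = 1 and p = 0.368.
∂L/∂p = -2.717

∂L/∂p = -y/p + (1-y)/(1-p) = -1/0.368 + 0 = -2.717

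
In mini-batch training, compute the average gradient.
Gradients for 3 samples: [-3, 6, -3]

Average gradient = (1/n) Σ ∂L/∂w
Average gradient = 0

Average = (1/3)(-3 + 6 + -3) = 0/3 = 0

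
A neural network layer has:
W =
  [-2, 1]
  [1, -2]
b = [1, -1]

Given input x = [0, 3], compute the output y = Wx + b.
y = [4, -7]

Wx = [-2×0 + 1×3, 1×0 + -2×3]
   = [3, -6]
y = Wx + b = [3 + 1, -6 + -1] = [4, -7]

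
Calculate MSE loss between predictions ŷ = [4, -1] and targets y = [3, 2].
MSE = 5

MSE = (1/2)((4-3)² + (-1-2)²) = (1/2)(1 + 9) = 5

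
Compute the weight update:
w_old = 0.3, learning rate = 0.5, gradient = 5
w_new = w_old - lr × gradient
w_new = -2.2

w_new = w - η·∂L/∂w = 0.3 - 0.5×(5) = 0.3 - (2.5) = -2.2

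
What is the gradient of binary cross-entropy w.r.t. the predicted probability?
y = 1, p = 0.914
∂L/∂p = -1.094

∂L/∂p = -y/p + (1-y)/(1-p) = -1/0.914 + 0 = -1.094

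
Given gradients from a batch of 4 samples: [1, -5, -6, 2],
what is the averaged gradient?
Average gradient = -2

Average = (1/4)(1 + -5 + -6 + 2) = -8/4 = -2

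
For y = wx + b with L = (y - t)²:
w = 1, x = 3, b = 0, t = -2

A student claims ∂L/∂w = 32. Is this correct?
Incorrect

y = (1)(3) + 0 = 3
∂L/∂y = 2(y - t) = 2(3 - -2) = 10
∂y/∂w = x = 3
∂L/∂w = 10 × 3 = 30

Claimed value: 32
Incorrect: The correct gradient is 30.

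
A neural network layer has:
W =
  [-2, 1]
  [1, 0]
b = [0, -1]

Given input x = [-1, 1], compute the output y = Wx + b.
y = [3, -2]

Wx = [-2×-1 + 1×1, 1×-1 + 0×1]
   = [3, -1]
y = Wx + b = [3 + 0, -1 + -1] = [3, -2]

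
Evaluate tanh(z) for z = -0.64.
-0.5649

tanh(-0.64) = (e^(-0.64) - e^(0.64))/(e^(-0.64) + e^(0.64)) = -0.5649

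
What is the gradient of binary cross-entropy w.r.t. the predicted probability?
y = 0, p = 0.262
∂L/∂p = 1.355

∂L/∂p = -y/p + (1-y)/(1-p) = 0 + 1/0.738 = 1.355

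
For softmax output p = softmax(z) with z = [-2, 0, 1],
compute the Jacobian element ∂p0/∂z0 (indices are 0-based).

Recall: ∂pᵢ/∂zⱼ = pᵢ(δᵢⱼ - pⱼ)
∂p0/∂z0 = 0.03389

p = softmax(z) = [0.03512, 0.2595, 0.7054]
p0 = 0.03512

∂p0/∂z0 = p0(1 - p0) = 0.03512 × (1 - 0.03512) = 0.03389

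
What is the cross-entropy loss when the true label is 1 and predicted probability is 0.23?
L = 1.47

L = -1·log(0.23) - 0·log(0.77) = -log(0.23) = 1.47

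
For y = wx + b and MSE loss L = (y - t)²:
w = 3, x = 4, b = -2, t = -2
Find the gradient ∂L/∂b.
∂L/∂b = 24

y = wx + b = (3)(4) + -2 = 10
∂L/∂y = 2(y - t) = 2(10 - -2) = 24
∂y/∂b = 1
∂L/∂b = ∂L/∂y · ∂y/∂b = 24 × 1 = 24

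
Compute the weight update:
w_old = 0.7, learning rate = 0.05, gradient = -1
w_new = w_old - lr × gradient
w_new = 0.75

w_new = w - η·∂L/∂w = 0.7 - 0.05×(-1) = 0.7 - (-0.05) = 0.75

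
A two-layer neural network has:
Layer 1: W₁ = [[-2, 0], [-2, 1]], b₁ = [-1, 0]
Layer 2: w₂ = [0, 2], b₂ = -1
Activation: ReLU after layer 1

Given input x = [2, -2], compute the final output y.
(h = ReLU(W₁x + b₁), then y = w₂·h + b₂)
y = -1

Layer 1 pre-activation: z₁ = [-5, -6]
After ReLU: h = [0, 0]
Layer 2 output: y = 0×0 + 2×0 + -1 = -1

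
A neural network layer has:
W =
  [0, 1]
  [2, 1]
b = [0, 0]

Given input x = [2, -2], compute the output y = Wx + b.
y = [-2, 2]

Wx = [0×2 + 1×-2, 2×2 + 1×-2]
   = [-2, 2]
y = Wx + b = [-2 + 0, 2 + 0] = [-2, 2]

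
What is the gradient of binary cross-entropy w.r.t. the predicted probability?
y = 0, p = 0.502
∂L/∂p = 2.008

∂L/∂p = -y/p + (1-y)/(1-p) = 0 + 1/0.498 = 2.008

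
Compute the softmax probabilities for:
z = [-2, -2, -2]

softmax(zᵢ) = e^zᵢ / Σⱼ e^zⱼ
p = [0.3333, 0.3333, 0.3333]

exp(z) = [0.1353, 0.1353, 0.1353]
Sum = 0.406
p = [0.3333, 0.3333, 0.3333]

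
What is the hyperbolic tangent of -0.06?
-0.05993

tanh(-0.06) = (e^(-0.06) - e^(0.06))/(e^(-0.06) + e^(0.06)) = -0.05993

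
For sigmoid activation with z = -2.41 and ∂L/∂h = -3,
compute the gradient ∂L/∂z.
∂L/∂z = -0.2269

σ(-2.41) = 0.08241
σ'(-2.41) = σ(-2.41)(1 - σ(-2.41)) = 0.08241 × 0.9176 = 0.07562
∂L/∂z = ∂L/∂h · σ'(z) = -3 × 0.07562 = -0.2269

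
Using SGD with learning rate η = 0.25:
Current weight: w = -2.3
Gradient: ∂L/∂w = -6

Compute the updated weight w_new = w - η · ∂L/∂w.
w_new = -0.8

w_new = w - η·∂L/∂w = -2.3 - 0.25×(-6) = -2.3 - (-1.5) = -0.8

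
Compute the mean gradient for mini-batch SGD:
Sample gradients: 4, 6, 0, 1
Average gradient = 2.75

Average = (1/4)(4 + 6 + 0 + 1) = 11/4 = 2.75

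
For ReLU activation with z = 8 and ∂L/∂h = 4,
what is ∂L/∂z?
∂L/∂z = 4

h = ReLU(8) = 8
Since z > 0: ∂h/∂z = 1
∂L/∂z = ∂L/∂h · ∂h/∂z = 4 × 1 = 4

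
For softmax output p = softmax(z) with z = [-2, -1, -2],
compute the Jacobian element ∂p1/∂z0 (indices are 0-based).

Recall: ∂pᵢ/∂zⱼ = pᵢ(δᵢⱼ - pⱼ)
∂p1/∂z0 = -0.1221

p = softmax(z) = [0.2119, 0.5761, 0.2119]
p1 = 0.5761, p0 = 0.2119

∂p1/∂z0 = -p1 × p0 = -0.5761 × 0.2119 = -0.1221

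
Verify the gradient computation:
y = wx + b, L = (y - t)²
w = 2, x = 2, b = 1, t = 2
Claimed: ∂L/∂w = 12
Correct

y = (2)(2) + 1 = 5
∂L/∂y = 2(y - t) = 2(5 - 2) = 6
∂y/∂w = x = 2
∂L/∂w = 6 × 2 = 12

Claimed value: 12
Correct: The correct gradient is 12.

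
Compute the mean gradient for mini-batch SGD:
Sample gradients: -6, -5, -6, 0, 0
Average gradient = -3.4

Average = (1/5)(-6 + -5 + -6 + 0 + 0) = -17/5 = -3.4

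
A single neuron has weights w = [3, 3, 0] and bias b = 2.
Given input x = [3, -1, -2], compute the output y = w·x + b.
y = 8

y = (3)(3) + (3)(-1) + (0)(-2) + 2 = 8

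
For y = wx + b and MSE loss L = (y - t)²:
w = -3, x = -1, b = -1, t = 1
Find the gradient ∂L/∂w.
∂L/∂w = -2

y = wx + b = (-3)(-1) + -1 = 2
∂L/∂y = 2(y - t) = 2(2 - 1) = 2
∂y/∂w = x = -1
∂L/∂w = ∂L/∂y · ∂y/∂w = 2 × -1 = -2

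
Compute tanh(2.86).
0.9935

tanh(2.86) = (e^(2.86) - e^(-2.86))/(e^(2.86) + e^(-2.86)) = 0.9935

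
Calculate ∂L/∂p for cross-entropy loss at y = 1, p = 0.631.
∂L/∂p = -1.585

∂L/∂p = -y/p + (1-y)/(1-p) = -1/0.631 + 0 = -1.585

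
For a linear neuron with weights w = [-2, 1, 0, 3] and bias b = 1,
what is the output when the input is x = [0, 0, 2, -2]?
y = -5

y = (-2)(0) + (1)(0) + (0)(2) + (3)(-2) + 1 = -5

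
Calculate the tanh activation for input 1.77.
0.9436

tanh(1.77) = (e^(1.77) - e^(-1.77))/(e^(1.77) + e^(-1.77)) = 0.9436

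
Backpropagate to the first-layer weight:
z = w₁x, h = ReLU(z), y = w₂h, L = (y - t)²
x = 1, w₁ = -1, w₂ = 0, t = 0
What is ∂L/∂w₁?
∂L/∂w₁ = 0

Forward pass:
z = w₁x = -1×1 = -1
h = ReLU(-1) = 0
y = w₂h = 0×0 = 0

Backward pass:
∂L/∂y = 2(y - t) = 2(0 - 0) = 0
∂y/∂h = w₂ = 0
∂h/∂z = 0 (ReLU derivative)
∂z/∂w₁ = x = 1

∂L/∂w₁ = 0 × 0 × 0 × 1 = 0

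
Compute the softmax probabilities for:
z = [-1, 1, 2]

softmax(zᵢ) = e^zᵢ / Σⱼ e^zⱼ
p = [0.0351, 0.2595, 0.7054]

exp(z) = [0.3679, 2.718, 7.389]
Sum = 10.48
p = [0.0351, 0.2595, 0.7054]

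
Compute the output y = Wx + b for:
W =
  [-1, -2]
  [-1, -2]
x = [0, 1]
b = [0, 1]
y = [-2, -1]

Wx = [-1×0 + -2×1, -1×0 + -2×1]
   = [-2, -2]
y = Wx + b = [-2 + 0, -2 + 1] = [-2, -1]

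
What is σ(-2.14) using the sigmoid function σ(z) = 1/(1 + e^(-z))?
0.1053

sigmoid(-2.14) = 1/(1 + e^(2.14)) = 1/(1 + 8.499) = 0.1053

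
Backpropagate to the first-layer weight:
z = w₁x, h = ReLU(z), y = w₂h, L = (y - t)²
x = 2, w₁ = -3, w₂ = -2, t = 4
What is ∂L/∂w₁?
∂L/∂w₁ = 0

Forward pass:
z = w₁x = -3×2 = -6
h = ReLU(-6) = 0
y = w₂h = -2×0 = 0

Backward pass:
∂L/∂y = 2(y - t) = 2(0 - 4) = -8
∂y/∂h = w₂ = -2
∂h/∂z = 0 (ReLU derivative)
∂z/∂w₁ = x = 2

∂L/∂w₁ = -8 × -2 × 0 × 2 = 0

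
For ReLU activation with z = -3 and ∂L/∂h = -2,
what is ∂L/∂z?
∂L/∂z = 0

h = ReLU(-3) = 0
Since z < 0: ∂h/∂z = 0
∂L/∂z = ∂L/∂h · ∂h/∂z = -2 × 0 = 0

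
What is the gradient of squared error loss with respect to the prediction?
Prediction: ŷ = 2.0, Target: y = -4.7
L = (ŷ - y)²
∂L/∂ŷ = 13.4

∂L/∂ŷ = 2(ŷ - y) = 2(2.0 - -4.7) = 2(6.7) = 13.4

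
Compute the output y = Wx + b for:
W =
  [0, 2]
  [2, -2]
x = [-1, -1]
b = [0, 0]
y = [-2, 0]

Wx = [0×-1 + 2×-1, 2×-1 + -2×-1]
   = [-2, 0]
y = Wx + b = [-2 + 0, 0 + 0] = [-2, 0]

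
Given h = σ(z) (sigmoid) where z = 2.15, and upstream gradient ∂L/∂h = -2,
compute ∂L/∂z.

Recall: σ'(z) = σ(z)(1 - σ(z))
∂L/∂z = -0.1869

σ(2.15) = 0.8957
σ'(2.15) = σ(2.15)(1 - σ(2.15)) = 0.8957 × 0.1043 = 0.09345
∂L/∂z = ∂L/∂h · σ'(z) = -2 × 0.09345 = -0.1869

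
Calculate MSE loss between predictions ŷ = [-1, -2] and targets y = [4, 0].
MSE = 14.5

MSE = (1/2)((-1-4)² + (-2-0)²) = (1/2)(25 + 4) = 14.5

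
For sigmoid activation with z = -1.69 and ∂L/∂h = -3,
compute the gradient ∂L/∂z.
∂L/∂z = -0.3945

σ(-1.69) = 0.1558
σ'(-1.69) = σ(-1.69)(1 - σ(-1.69)) = 0.1558 × 0.8442 = 0.1315
∂L/∂z = ∂L/∂h · σ'(z) = -3 × 0.1315 = -0.3945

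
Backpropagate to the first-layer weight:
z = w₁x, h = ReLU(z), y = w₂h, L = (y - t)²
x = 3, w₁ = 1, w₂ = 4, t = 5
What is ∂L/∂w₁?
∂L/∂w₁ = 168

Forward pass:
z = w₁x = 1×3 = 3
h = ReLU(3) = 3
y = w₂h = 4×3 = 12

Backward pass:
∂L/∂y = 2(y - t) = 2(12 - 5) = 14
∂y/∂h = w₂ = 4
∂h/∂z = 1 (ReLU derivative)
∂z/∂w₁ = x = 3

∂L/∂w₁ = 14 × 4 × 1 × 3 = 168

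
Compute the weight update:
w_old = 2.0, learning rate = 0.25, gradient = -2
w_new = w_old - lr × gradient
w_new = 2.5

w_new = w - η·∂L/∂w = 2.0 - 0.25×(-2) = 2.0 - (-0.5) = 2.5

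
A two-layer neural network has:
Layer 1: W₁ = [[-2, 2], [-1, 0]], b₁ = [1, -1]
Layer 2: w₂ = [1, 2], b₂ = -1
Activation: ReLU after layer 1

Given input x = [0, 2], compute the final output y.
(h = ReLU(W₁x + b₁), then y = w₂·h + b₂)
y = 4

Layer 1 pre-activation: z₁ = [5, -1]
After ReLU: h = [5, 0]
Layer 2 output: y = 1×5 + 2×0 + -1 = 4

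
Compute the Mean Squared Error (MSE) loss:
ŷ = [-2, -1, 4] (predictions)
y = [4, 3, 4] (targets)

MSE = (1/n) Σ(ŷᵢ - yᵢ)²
MSE = 17.33

MSE = (1/3)((-2-4)² + (-1-3)² + (4-4)²) = (1/3)(36 + 16 + 0) = 17.33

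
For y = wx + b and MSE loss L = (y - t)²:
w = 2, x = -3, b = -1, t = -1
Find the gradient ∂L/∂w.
∂L/∂w = 36

y = wx + b = (2)(-3) + -1 = -7
∂L/∂y = 2(y - t) = 2(-7 - -1) = -12
∂y/∂w = x = -3
∂L/∂w = ∂L/∂y · ∂y/∂w = -12 × -3 = 36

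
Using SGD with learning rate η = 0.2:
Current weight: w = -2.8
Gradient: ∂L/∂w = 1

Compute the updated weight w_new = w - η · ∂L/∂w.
w_new = -3

w_new = w - η·∂L/∂w = -2.8 - 0.2×(1) = -2.8 - (0.2) = -3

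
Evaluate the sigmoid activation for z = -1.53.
0.178

sigmoid(-1.53) = 1/(1 + e^(1.53)) = 1/(1 + 4.618) = 0.178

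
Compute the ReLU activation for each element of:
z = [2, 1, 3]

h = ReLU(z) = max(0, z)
h = [2, 1, 3]

ReLU applied element-wise: max(0,2)=2, max(0,1)=1, max(0,3)=3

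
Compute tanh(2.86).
0.9935

tanh(2.86) = (e^(2.86) - e^(-2.86))/(e^(2.86) + e^(-2.86)) = 0.9935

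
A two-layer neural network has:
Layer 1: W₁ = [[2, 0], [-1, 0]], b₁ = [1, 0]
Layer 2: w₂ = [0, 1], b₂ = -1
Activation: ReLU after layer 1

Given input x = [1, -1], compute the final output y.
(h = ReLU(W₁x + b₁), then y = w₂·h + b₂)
y = -1

Layer 1 pre-activation: z₁ = [3, -1]
After ReLU: h = [3, 0]
Layer 2 output: y = 0×3 + 1×0 + -1 = -1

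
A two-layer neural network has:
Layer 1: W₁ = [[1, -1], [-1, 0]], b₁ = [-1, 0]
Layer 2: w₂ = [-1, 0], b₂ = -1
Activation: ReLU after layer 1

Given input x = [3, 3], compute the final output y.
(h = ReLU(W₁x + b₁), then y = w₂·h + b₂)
y = -1

Layer 1 pre-activation: z₁ = [-1, -3]
After ReLU: h = [0, 0]
Layer 2 output: y = -1×0 + 0×0 + -1 = -1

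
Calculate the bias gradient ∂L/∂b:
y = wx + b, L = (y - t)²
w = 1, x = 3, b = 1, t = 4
∂L/∂b = 0

y = wx + b = (1)(3) + 1 = 4
∂L/∂y = 2(y - t) = 2(4 - 4) = 0
∂y/∂b = 1
∂L/∂b = ∂L/∂y · ∂y/∂b = 0 × 1 = 0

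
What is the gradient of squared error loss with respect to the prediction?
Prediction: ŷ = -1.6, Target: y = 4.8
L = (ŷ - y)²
∂L/∂ŷ = -12.8

∂L/∂ŷ = 2(ŷ - y) = 2(-1.6 - 4.8) = 2(-6.4) = -12.8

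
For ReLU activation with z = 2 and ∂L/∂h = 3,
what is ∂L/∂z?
∂L/∂z = 3

h = ReLU(2) = 2
Since z > 0: ∂h/∂z = 1
∂L/∂z = ∂L/∂h · ∂h/∂z = 3 × 1 = 3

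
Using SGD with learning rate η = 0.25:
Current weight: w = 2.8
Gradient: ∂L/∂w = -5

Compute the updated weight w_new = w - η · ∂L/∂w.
w_new = 4.05

w_new = w - η·∂L/∂w = 2.8 - 0.25×(-5) = 2.8 - (-1.25) = 4.05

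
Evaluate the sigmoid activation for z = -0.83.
0.3036

sigmoid(-0.83) = 1/(1 + e^(0.83)) = 1/(1 + 2.293) = 0.3036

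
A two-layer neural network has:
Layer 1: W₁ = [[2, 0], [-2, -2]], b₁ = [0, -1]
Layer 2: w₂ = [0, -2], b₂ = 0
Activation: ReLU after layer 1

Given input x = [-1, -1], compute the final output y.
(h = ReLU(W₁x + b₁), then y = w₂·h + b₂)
y = -6

Layer 1 pre-activation: z₁ = [-2, 3]
After ReLU: h = [0, 3]
Layer 2 output: y = 0×0 + -2×3 + 0 = -6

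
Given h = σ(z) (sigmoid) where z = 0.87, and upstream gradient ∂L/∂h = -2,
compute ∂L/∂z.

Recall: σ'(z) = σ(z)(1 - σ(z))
∂L/∂z = -0.4162

σ(0.87) = 0.7047
σ'(0.87) = σ(0.87)(1 - σ(0.87)) = 0.7047 × 0.2953 = 0.2081
∂L/∂z = ∂L/∂h · σ'(z) = -2 × 0.2081 = -0.4162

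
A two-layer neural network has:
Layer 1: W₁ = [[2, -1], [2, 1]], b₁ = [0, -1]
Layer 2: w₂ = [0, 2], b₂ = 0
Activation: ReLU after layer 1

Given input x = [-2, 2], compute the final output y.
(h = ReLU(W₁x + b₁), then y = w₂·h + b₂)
y = 0

Layer 1 pre-activation: z₁ = [-6, -3]
After ReLU: h = [0, 0]
Layer 2 output: y = 0×0 + 2×0 + 0 = 0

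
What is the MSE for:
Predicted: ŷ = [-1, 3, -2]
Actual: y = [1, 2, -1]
MSE = 2

MSE = (1/3)((-1-1)² + (3-2)² + (-2--1)²) = (1/3)(4 + 1 + 1) = 2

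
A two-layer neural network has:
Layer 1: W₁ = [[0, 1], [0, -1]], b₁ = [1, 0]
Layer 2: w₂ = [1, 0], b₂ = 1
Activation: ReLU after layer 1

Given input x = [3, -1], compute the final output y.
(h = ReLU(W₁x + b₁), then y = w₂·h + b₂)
y = 1

Layer 1 pre-activation: z₁ = [0, 1]
After ReLU: h = [0, 1]
Layer 2 output: y = 1×0 + 0×1 + 1 = 1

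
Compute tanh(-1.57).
-0.917

tanh(-1.57) = (e^(-1.57) - e^(1.57))/(e^(-1.57) + e^(1.57)) = -0.917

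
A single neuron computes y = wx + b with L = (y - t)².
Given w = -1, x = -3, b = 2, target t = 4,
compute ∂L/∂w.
∂L/∂w = -6

y = wx + b = (-1)(-3) + 2 = 5
∂L/∂y = 2(y - t) = 2(5 - 4) = 2
∂y/∂w = x = -3
∂L/∂w = ∂L/∂y · ∂y/∂w = 2 × -3 = -6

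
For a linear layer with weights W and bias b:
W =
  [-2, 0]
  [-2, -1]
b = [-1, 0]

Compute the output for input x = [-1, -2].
y = [1, 4]

Wx = [-2×-1 + 0×-2, -2×-1 + -1×-2]
   = [2, 4]
y = Wx + b = [2 + -1, 4 + 0] = [1, 4]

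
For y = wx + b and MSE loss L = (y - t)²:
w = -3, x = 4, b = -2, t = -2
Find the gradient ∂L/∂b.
∂L/∂b = -24

y = wx + b = (-3)(4) + -2 = -14
∂L/∂y = 2(y - t) = 2(-14 - -2) = -24
∂y/∂b = 1
∂L/∂b = ∂L/∂y · ∂y/∂b = -24 × 1 = -24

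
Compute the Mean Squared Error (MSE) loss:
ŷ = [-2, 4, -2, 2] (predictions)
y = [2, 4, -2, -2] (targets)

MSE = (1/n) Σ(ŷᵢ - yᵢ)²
MSE = 8

MSE = (1/4)((-2-2)² + (4-4)² + (-2--2)² + (2--2)²) = (1/4)(16 + 0 + 0 + 16) = 8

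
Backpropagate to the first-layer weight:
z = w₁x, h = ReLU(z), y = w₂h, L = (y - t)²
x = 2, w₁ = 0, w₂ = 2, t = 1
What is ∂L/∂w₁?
∂L/∂w₁ = 0

Forward pass:
z = w₁x = 0×2 = 0
h = ReLU(0) = 0
y = w₂h = 2×0 = 0

Backward pass:
∂L/∂y = 2(y - t) = 2(0 - 1) = -2
∂y/∂h = w₂ = 2
∂h/∂z = 0 (ReLU derivative)
∂z/∂w₁ = x = 2

∂L/∂w₁ = -2 × 2 × 0 × 2 = 0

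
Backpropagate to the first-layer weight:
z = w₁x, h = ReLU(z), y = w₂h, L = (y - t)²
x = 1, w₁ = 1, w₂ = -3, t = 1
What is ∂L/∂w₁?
∂L/∂w₁ = 24

Forward pass:
z = w₁x = 1×1 = 1
h = ReLU(1) = 1
y = w₂h = -3×1 = -3

Backward pass:
∂L/∂y = 2(y - t) = 2(-3 - 1) = -8
∂y/∂h = w₂ = -3
∂h/∂z = 1 (ReLU derivative)
∂z/∂w₁ = x = 1

∂L/∂w₁ = -8 × -3 × 1 × 1 = 24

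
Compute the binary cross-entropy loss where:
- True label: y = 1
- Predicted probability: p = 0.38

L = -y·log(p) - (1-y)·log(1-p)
L = 0.9676

L = -1·log(0.38) - 0·log(0.62) = -log(0.38) = 0.9676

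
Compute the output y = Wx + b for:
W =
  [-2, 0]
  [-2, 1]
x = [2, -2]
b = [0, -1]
y = [-4, -7]

Wx = [-2×2 + 0×-2, -2×2 + 1×-2]
   = [-4, -6]
y = Wx + b = [-4 + 0, -6 + -1] = [-4, -7]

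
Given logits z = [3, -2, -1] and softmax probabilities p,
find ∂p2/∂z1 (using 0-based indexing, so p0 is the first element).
∂p2/∂z1 = -0.0001175

p = softmax(z) = [0.9756, 0.006573, 0.01787]
p2 = 0.01787, p1 = 0.006573

∂p2/∂z1 = -p2 × p1 = -0.01787 × 0.006573 = -0.0001175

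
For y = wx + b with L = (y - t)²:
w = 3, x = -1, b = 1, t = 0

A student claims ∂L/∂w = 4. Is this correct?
Correct

y = (3)(-1) + 1 = -2
∂L/∂y = 2(y - t) = 2(-2 - 0) = -4
∂y/∂w = x = -1
∂L/∂w = -4 × -1 = 4

Claimed value: 4
Correct: The correct gradient is 4.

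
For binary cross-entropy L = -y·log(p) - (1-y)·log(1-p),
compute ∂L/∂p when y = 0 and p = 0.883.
∂L/∂p = 8.547

∂L/∂p = -y/p + (1-y)/(1-p) = 0 + 1/0.117 = 8.547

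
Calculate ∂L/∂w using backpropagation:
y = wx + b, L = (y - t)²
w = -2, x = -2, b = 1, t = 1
∂L/∂w = -16

y = wx + b = (-2)(-2) + 1 = 5
∂L/∂y = 2(y - t) = 2(5 - 1) = 8
∂y/∂w = x = -2
∂L/∂w = ∂L/∂y · ∂y/∂w = 8 × -2 = -16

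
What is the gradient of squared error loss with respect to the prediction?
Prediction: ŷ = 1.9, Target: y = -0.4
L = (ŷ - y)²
∂L/∂ŷ = 4.6

∂L/∂ŷ = 2(ŷ - y) = 2(1.9 - -0.4) = 2(2.3) = 4.6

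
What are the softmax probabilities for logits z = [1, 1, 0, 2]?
p = [0.1966, 0.1966, 0.0723, 0.5344]

exp(z) = [2.718, 2.718, 1, 7.389]
Sum = 13.83
p = [0.1966, 0.1966, 0.0723, 0.5344]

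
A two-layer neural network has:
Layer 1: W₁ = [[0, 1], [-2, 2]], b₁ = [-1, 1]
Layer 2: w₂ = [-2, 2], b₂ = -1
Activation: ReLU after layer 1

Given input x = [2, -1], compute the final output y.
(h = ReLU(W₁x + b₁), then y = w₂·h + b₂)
y = -1

Layer 1 pre-activation: z₁ = [-2, -5]
After ReLU: h = [0, 0]
Layer 2 output: y = -2×0 + 2×0 + -1 = -1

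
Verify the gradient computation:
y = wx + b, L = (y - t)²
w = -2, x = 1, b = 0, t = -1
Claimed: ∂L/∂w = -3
Incorrect

y = (-2)(1) + 0 = -2
∂L/∂y = 2(y - t) = 2(-2 - -1) = -2
∂y/∂w = x = 1
∂L/∂w = -2 × 1 = -2

Claimed value: -3
Incorrect: The correct gradient is -2.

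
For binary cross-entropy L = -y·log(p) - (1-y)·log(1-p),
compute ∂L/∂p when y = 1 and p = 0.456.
∂L/∂p = -2.193

∂L/∂p = -y/p + (1-y)/(1-p) = -1/0.456 + 0 = -2.193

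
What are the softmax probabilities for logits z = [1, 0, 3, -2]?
p = [0.1135, 0.0418, 0.839, 0.0057]

exp(z) = [2.718, 1, 20.09, 0.1353]
Sum = 23.94
p = [0.1135, 0.0418, 0.839, 0.0057]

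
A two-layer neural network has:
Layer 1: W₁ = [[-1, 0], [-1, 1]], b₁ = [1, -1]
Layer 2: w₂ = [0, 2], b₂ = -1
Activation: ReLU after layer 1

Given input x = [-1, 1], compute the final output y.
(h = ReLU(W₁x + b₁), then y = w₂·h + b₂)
y = 1

Layer 1 pre-activation: z₁ = [2, 1]
After ReLU: h = [2, 1]
Layer 2 output: y = 0×2 + 2×1 + -1 = 1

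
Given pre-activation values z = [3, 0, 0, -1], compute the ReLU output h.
h = [3, 0, 0, 0]

ReLU applied element-wise: max(0,3)=3, max(0,0)=0, max(0,0)=0, max(0,-1)=0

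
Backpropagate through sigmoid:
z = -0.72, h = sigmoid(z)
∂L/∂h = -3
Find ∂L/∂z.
∂L/∂z = -0.6606

σ(-0.72) = 0.3274
σ'(-0.72) = σ(-0.72)(1 - σ(-0.72)) = 0.3274 × 0.6726 = 0.2202
∂L/∂z = ∂L/∂h · σ'(z) = -3 × 0.2202 = -0.6606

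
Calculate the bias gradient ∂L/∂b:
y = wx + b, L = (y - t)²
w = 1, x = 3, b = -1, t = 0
∂L/∂b = 4

y = wx + b = (1)(3) + -1 = 2
∂L/∂y = 2(y - t) = 2(2 - 0) = 4
∂y/∂b = 1
∂L/∂b = ∂L/∂y · ∂y/∂b = 4 × 1 = 4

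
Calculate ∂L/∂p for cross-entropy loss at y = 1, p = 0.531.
∂L/∂p = -1.883

∂L/∂p = -y/p + (1-y)/(1-p) = -1/0.531 + 0 = -1.883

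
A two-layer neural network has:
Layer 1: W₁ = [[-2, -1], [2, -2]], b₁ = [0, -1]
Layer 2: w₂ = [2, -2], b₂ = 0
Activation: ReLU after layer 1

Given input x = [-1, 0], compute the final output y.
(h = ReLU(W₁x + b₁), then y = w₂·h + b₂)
y = 4

Layer 1 pre-activation: z₁ = [2, -3]
After ReLU: h = [2, 0]
Layer 2 output: y = 2×2 + -2×0 + 0 = 4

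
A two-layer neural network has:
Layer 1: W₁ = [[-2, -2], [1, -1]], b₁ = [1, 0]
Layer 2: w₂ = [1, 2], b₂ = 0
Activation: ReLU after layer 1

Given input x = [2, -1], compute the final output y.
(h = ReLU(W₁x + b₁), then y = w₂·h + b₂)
y = 6

Layer 1 pre-activation: z₁ = [-1, 3]
After ReLU: h = [0, 3]
Layer 2 output: y = 1×0 + 2×3 + 0 = 6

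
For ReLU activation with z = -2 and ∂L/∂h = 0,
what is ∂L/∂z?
∂L/∂z = 0

h = ReLU(-2) = 0
Since z < 0: ∂h/∂z = 0
∂L/∂z = ∂L/∂h · ∂h/∂z = 0 × 0 = 0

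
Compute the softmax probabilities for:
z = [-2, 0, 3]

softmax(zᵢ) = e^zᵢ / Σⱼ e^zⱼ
p = [0.0064, 0.0471, 0.9465]

exp(z) = [0.1353, 1, 20.09]
Sum = 21.22
p = [0.0064, 0.0471, 0.9465]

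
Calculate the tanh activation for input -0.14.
-0.1391

tanh(-0.14) = (e^(-0.14) - e^(0.14))/(e^(-0.14) + e^(0.14)) = -0.1391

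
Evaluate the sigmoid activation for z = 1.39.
0.8006

sigmoid(1.39) = 1/(1 + e^(-1.39)) = 1/(1 + 0.2491) = 0.8006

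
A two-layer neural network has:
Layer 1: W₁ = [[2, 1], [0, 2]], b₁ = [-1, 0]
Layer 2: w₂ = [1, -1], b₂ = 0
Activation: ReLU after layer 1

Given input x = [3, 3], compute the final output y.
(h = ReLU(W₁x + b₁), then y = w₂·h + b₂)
y = 2

Layer 1 pre-activation: z₁ = [8, 6]
After ReLU: h = [8, 6]
Layer 2 output: y = 1×8 + -1×6 + 0 = 2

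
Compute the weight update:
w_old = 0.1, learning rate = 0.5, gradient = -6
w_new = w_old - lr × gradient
w_new = 3.1

w_new = w - η·∂L/∂w = 0.1 - 0.5×(-6) = 0.1 - (-3) = 3.1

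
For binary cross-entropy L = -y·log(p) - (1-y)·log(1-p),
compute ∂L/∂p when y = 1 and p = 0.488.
∂L/∂p = -2.049

∂L/∂p = -y/p + (1-y)/(1-p) = -1/0.488 + 0 = -2.049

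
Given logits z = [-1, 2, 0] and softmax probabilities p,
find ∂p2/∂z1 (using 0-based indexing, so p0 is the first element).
∂p2/∂z1 = -0.09636

p = softmax(z) = [0.04201, 0.8438, 0.1142]
p2 = 0.1142, p1 = 0.8438

∂p2/∂z1 = -p2 × p1 = -0.1142 × 0.8438 = -0.09636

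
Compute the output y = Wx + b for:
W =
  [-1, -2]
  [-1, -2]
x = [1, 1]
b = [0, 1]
y = [-3, -2]

Wx = [-1×1 + -2×1, -1×1 + -2×1]
   = [-3, -3]
y = Wx + b = [-3 + 0, -3 + 1] = [-3, -2]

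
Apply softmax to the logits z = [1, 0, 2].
p = [0.2447, 0.09, 0.6652]

exp(z) = [2.718, 1, 7.389]
Sum = 11.11
p = [0.2447, 0.09, 0.6652]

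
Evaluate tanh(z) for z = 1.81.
0.9478

tanh(1.81) = (e^(1.81) - e^(-1.81))/(e^(1.81) + e^(-1.81)) = 0.9478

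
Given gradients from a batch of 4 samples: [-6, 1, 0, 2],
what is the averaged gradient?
Average gradient = -0.75

Average = (1/4)(-6 + 1 + 0 + 2) = -3/4 = -0.75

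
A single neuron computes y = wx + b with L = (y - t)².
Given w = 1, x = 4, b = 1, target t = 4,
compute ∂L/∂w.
∂L/∂w = 8

y = wx + b = (1)(4) + 1 = 5
∂L/∂y = 2(y - t) = 2(5 - 4) = 2
∂y/∂w = x = 4
∂L/∂w = ∂L/∂y · ∂y/∂w = 2 × 4 = 8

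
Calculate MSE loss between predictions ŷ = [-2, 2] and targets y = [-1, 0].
MSE = 2.5

MSE = (1/2)((-2--1)² + (2-0)²) = (1/2)(1 + 4) = 2.5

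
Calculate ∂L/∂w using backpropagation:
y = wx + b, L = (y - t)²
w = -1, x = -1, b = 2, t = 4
∂L/∂w = 2

y = wx + b = (-1)(-1) + 2 = 3
∂L/∂y = 2(y - t) = 2(3 - 4) = -2
∂y/∂w = x = -1
∂L/∂w = ∂L/∂y · ∂y/∂w = -2 × -1 = 2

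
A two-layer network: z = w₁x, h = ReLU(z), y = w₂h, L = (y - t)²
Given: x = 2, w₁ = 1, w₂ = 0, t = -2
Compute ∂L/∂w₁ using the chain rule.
∂L/∂w₁ = 0

Forward pass:
z = w₁x = 1×2 = 2
h = ReLU(2) = 2
y = w₂h = 0×2 = 0

Backward pass:
∂L/∂y = 2(y - t) = 2(0 - -2) = 4
∂y/∂h = w₂ = 0
∂h/∂z = 1 (ReLU derivative)
∂z/∂w₁ = x = 2

∂L/∂w₁ = 4 × 0 × 1 × 2 = 0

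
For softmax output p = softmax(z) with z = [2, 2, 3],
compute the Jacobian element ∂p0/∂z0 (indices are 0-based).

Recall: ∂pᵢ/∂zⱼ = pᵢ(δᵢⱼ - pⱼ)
∂p0/∂z0 = 0.167

p = softmax(z) = [0.2119, 0.2119, 0.5761]
p0 = 0.2119

∂p0/∂z0 = p0(1 - p0) = 0.2119 × (1 - 0.2119) = 0.167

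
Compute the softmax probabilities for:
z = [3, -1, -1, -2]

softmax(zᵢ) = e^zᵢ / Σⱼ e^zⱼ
p = [0.9584, 0.0176, 0.0176, 0.0065]

exp(z) = [20.09, 0.3679, 0.3679, 0.1353]
Sum = 20.96
p = [0.9584, 0.0176, 0.0176, 0.0065]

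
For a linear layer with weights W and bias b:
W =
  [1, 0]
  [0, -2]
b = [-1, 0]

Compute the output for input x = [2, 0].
y = [1, 0]

Wx = [1×2 + 0×0, 0×2 + -2×0]
   = [2, 0]
y = Wx + b = [2 + -1, 0 + 0] = [1, 0]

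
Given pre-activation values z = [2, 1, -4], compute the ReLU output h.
h = [2, 1, 0]

ReLU applied element-wise: max(0,2)=2, max(0,1)=1, max(0,-4)=0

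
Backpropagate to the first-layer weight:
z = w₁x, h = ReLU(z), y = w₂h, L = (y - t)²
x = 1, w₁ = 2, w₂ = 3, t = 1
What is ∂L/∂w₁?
∂L/∂w₁ = 30

Forward pass:
z = w₁x = 2×1 = 2
h = ReLU(2) = 2
y = w₂h = 3×2 = 6

Backward pass:
∂L/∂y = 2(y - t) = 2(6 - 1) = 10
∂y/∂h = w₂ = 3
∂h/∂z = 1 (ReLU derivative)
∂z/∂w₁ = x = 1

∂L/∂w₁ = 10 × 3 × 1 × 1 = 30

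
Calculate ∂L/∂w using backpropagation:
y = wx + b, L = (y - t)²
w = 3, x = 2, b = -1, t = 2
∂L/∂w = 12

y = wx + b = (3)(2) + -1 = 5
∂L/∂y = 2(y - t) = 2(5 - 2) = 6
∂y/∂w = x = 2
∂L/∂w = ∂L/∂y · ∂y/∂w = 6 × 2 = 12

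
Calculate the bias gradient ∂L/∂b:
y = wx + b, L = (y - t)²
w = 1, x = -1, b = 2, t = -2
∂L/∂b = 6

y = wx + b = (1)(-1) + 2 = 1
∂L/∂y = 2(y - t) = 2(1 - -2) = 6
∂y/∂b = 1
∂L/∂b = ∂L/∂y · ∂y/∂b = 6 × 1 = 6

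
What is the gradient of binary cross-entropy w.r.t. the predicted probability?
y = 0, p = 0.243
∂L/∂p = 1.321

∂L/∂p = -y/p + (1-y)/(1-p) = 0 + 1/0.757 = 1.321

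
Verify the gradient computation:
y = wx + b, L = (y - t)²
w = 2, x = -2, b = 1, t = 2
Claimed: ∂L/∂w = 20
Correct

y = (2)(-2) + 1 = -3
∂L/∂y = 2(y - t) = 2(-3 - 2) = -10
∂y/∂w = x = -2
∂L/∂w = -10 × -2 = 20

Claimed value: 20
Correct: The correct gradient is 20.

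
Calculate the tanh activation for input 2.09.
0.9699

tanh(2.09) = (e^(2.09) - e^(-2.09))/(e^(2.09) + e^(-2.09)) = 0.9699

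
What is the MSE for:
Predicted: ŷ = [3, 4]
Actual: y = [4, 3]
MSE = 1

MSE = (1/2)((3-4)² + (4-3)²) = (1/2)(1 + 1) = 1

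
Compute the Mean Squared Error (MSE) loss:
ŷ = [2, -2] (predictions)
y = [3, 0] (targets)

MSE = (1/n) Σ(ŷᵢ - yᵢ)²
MSE = 2.5

MSE = (1/2)((2-3)² + (-2-0)²) = (1/2)(1 + 4) = 2.5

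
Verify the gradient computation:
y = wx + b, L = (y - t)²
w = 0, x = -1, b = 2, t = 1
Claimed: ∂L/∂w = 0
Incorrect

y = (0)(-1) + 2 = 2
∂L/∂y = 2(y - t) = 2(2 - 1) = 2
∂y/∂w = x = -1
∂L/∂w = 2 × -1 = -2

Claimed value: 0
Incorrect: The correct gradient is -2.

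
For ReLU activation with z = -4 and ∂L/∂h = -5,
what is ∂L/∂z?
∂L/∂z = 0

h = ReLU(-4) = 0
Since z < 0: ∂h/∂z = 0
∂L/∂z = ∂L/∂h · ∂h/∂z = -5 × 0 = 0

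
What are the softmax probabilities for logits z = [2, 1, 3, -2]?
p = [0.2436, 0.0896, 0.6623, 0.0045]

exp(z) = [7.389, 2.718, 20.09, 0.1353]
Sum = 30.33
p = [0.2436, 0.0896, 0.6623, 0.0045]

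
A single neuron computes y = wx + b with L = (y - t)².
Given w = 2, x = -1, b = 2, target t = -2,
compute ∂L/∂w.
∂L/∂w = -4

y = wx + b = (2)(-1) + 2 = 0
∂L/∂y = 2(y - t) = 2(0 - -2) = 4
∂y/∂w = x = -1
∂L/∂w = ∂L/∂y · ∂y/∂w = 4 × -1 = -4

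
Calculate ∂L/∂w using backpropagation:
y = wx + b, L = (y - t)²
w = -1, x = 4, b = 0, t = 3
∂L/∂w = -56

y = wx + b = (-1)(4) + 0 = -4
∂L/∂y = 2(y - t) = 2(-4 - 3) = -14
∂y/∂w = x = 4
∂L/∂w = ∂L/∂y · ∂y/∂w = -14 × 4 = -56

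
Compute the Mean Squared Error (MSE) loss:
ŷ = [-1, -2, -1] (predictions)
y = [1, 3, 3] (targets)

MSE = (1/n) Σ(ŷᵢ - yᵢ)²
MSE = 15

MSE = (1/3)((-1-1)² + (-2-3)² + (-1-3)²) = (1/3)(4 + 25 + 16) = 15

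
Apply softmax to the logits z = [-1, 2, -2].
p = [0.0466, 0.9362, 0.0171]

exp(z) = [0.3679, 7.389, 0.1353]
Sum = 7.892
p = [0.0466, 0.9362, 0.0171]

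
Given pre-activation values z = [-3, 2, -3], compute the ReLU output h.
h = [0, 2, 0]

ReLU applied element-wise: max(0,-3)=0, max(0,2)=2, max(0,-3)=0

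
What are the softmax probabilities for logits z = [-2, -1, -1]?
p = [0.1554, 0.4223, 0.4223]

exp(z) = [0.1353, 0.3679, 0.3679]
Sum = 0.8711
p = [0.1554, 0.4223, 0.4223]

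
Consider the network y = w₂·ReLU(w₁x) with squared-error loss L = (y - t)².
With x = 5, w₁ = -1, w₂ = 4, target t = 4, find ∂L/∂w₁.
∂L/∂w₁ = 0

Forward pass:
z = w₁x = -1×5 = -5
h = ReLU(-5) = 0
y = w₂h = 4×0 = 0

Backward pass:
∂L/∂y = 2(y - t) = 2(0 - 4) = -8
∂y/∂h = w₂ = 4
∂h/∂z = 0 (ReLU derivative)
∂z/∂w₁ = x = 5

∂L/∂w₁ = -8 × 4 × 0 × 5 = 0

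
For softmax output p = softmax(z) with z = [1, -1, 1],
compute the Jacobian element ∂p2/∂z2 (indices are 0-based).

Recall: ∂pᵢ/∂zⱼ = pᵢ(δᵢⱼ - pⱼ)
∂p2/∂z2 = 0.249

p = softmax(z) = [0.4683, 0.06338, 0.4683]
p2 = 0.4683

∂p2/∂z2 = p2(1 - p2) = 0.4683 × (1 - 0.4683) = 0.249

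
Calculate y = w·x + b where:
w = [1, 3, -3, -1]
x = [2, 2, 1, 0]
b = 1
y = 6

y = (1)(2) + (3)(2) + (-3)(1) + (-1)(0) + 1 = 6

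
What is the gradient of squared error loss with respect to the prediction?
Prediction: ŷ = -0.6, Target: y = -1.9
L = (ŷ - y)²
∂L/∂ŷ = 2.6

∂L/∂ŷ = 2(ŷ - y) = 2(-0.6 - -1.9) = 2(1.3) = 2.6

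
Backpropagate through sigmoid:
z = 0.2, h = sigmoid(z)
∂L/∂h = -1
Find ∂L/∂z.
∂L/∂z = -0.2475

σ(0.2) = 0.5498
σ'(0.2) = σ(0.2)(1 - σ(0.2)) = 0.5498 × 0.4502 = 0.2475
∂L/∂z = ∂L/∂h · σ'(z) = -1 × 0.2475 = -0.2475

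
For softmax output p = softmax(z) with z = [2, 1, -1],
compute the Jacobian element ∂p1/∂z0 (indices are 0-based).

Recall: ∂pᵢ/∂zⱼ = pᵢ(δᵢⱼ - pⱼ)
∂p1/∂z0 = -0.183

p = softmax(z) = [0.7054, 0.2595, 0.03512]
p1 = 0.2595, p0 = 0.7054

∂p1/∂z0 = -p1 × p0 = -0.2595 × 0.7054 = -0.183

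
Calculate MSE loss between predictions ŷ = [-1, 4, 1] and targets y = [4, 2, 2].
MSE = 10

MSE = (1/3)((-1-4)² + (4-2)² + (1-2)²) = (1/3)(25 + 4 + 1) = 10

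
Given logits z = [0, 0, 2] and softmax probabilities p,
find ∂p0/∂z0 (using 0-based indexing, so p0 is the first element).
∂p0/∂z0 = 0.09516

p = softmax(z) = [0.1065, 0.1065, 0.787]
p0 = 0.1065

∂p0/∂z0 = p0(1 - p0) = 0.1065 × (1 - 0.1065) = 0.09516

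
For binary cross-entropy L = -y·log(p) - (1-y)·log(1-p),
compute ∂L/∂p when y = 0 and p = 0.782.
∂L/∂p = 4.587

∂L/∂p = -y/p + (1-y)/(1-p) = 0 + 1/0.218 = 4.587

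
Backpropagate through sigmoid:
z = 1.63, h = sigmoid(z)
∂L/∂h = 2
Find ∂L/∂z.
∂L/∂z = 0.274

σ(1.63) = 0.8362
σ'(1.63) = σ(1.63)(1 - σ(1.63)) = 0.8362 × 0.1638 = 0.137
∂L/∂z = ∂L/∂h · σ'(z) = 2 × 0.137 = 0.274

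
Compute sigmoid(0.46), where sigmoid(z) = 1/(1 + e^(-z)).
0.613

sigmoid(0.46) = 1/(1 + e^(-0.46)) = 1/(1 + 0.6313) = 0.613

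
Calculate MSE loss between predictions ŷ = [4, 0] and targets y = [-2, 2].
MSE = 20

MSE = (1/2)((4--2)² + (0-2)²) = (1/2)(36 + 4) = 20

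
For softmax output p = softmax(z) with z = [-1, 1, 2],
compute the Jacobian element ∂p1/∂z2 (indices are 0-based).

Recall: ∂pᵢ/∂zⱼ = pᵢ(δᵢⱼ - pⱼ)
∂p1/∂z2 = -0.183

p = softmax(z) = [0.03512, 0.2595, 0.7054]
p1 = 0.2595, p2 = 0.7054

∂p1/∂z2 = -p1 × p2 = -0.2595 × 0.7054 = -0.183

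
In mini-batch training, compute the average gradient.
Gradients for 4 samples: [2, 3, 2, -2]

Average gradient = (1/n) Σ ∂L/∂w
Average gradient = 1.25

Average = (1/4)(2 + 3 + 2 + -2) = 5/4 = 1.25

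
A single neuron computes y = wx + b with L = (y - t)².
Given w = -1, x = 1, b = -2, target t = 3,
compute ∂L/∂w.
∂L/∂w = -12

y = wx + b = (-1)(1) + -2 = -3
∂L/∂y = 2(y - t) = 2(-3 - 3) = -12
∂y/∂w = x = 1
∂L/∂w = ∂L/∂y · ∂y/∂w = -12 × 1 = -12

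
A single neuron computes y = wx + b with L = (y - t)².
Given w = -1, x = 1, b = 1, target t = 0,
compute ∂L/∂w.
∂L/∂w = 0

y = wx + b = (-1)(1) + 1 = 0
∂L/∂y = 2(y - t) = 2(0 - 0) = 0
∂y/∂w = x = 1
∂L/∂w = ∂L/∂y · ∂y/∂w = 0 × 1 = 0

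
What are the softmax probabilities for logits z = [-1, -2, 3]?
p = [0.0179, 0.0066, 0.9756]

exp(z) = [0.3679, 0.1353, 20.09]
Sum = 20.59
p = [0.0179, 0.0066, 0.9756]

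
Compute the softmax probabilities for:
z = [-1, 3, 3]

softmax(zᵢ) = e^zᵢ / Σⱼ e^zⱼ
p = [0.0091, 0.4955, 0.4955]

exp(z) = [0.3679, 20.09, 20.09]
Sum = 40.54
p = [0.0091, 0.4955, 0.4955]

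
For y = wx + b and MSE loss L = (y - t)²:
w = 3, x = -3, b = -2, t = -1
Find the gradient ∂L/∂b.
∂L/∂b = -20

y = wx + b = (3)(-3) + -2 = -11
∂L/∂y = 2(y - t) = 2(-11 - -1) = -20
∂y/∂b = 1
∂L/∂b = ∂L/∂y · ∂y/∂b = -20 × 1 = -20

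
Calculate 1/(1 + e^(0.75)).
0.3208

sigmoid(-0.75) = 1/(1 + e^(0.75)) = 1/(1 + 2.117) = 0.3208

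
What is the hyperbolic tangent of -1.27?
-0.8538

tanh(-1.27) = (e^(-1.27) - e^(1.27))/(e^(-1.27) + e^(1.27)) = -0.8538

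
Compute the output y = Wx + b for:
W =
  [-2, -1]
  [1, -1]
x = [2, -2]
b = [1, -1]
y = [-1, 3]

Wx = [-2×2 + -1×-2, 1×2 + -1×-2]
   = [-2, 4]
y = Wx + b = [-2 + 1, 4 + -1] = [-1, 3]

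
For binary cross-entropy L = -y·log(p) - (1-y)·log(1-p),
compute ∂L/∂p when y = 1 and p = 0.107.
∂L/∂p = -9.346

∂L/∂p = -y/p + (1-y)/(1-p) = -1/0.107 + 0 = -9.346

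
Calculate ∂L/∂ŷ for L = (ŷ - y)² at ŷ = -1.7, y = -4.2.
∂L/∂ŷ = 5.0

∂L/∂ŷ = 2(ŷ - y) = 2(-1.7 - -4.2) = 2(2.5) = 5.0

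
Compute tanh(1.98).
0.9626

tanh(1.98) = (e^(1.98) - e^(-1.98))/(e^(1.98) + e^(-1.98)) = 0.9626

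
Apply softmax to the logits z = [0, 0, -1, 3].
p = [0.0445, 0.0445, 0.0164, 0.8945]

exp(z) = [1, 1, 0.3679, 20.09]
Sum = 22.45
p = [0.0445, 0.0445, 0.0164, 0.8945]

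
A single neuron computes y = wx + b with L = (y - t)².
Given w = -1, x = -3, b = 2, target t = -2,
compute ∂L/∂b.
∂L/∂b = 14

y = wx + b = (-1)(-3) + 2 = 5
∂L/∂y = 2(y - t) = 2(5 - -2) = 14
∂y/∂b = 1
∂L/∂b = ∂L/∂y · ∂y/∂b = 14 × 1 = 14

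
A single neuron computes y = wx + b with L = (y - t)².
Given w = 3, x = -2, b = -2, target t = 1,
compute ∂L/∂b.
∂L/∂b = -18

y = wx + b = (3)(-2) + -2 = -8
∂L/∂y = 2(y - t) = 2(-8 - 1) = -18
∂y/∂b = 1
∂L/∂b = ∂L/∂y · ∂y/∂b = -18 × 1 = -18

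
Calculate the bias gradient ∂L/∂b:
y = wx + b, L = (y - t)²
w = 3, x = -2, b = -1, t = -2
∂L/∂b = -10

y = wx + b = (3)(-2) + -1 = -7
∂L/∂y = 2(y - t) = 2(-7 - -2) = -10
∂y/∂b = 1
∂L/∂b = ∂L/∂y · ∂y/∂b = -10 × 1 = -10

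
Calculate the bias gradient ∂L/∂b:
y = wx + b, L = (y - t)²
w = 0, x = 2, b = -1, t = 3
∂L/∂b = -8

y = wx + b = (0)(2) + -1 = -1
∂L/∂y = 2(y - t) = 2(-1 - 3) = -8
∂y/∂b = 1
∂L/∂b = ∂L/∂y · ∂y/∂b = -8 × 1 = -8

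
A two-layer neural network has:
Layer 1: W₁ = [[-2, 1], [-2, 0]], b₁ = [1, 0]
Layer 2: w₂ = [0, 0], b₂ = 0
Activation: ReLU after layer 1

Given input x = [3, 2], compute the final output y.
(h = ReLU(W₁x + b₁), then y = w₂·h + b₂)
y = 0

Layer 1 pre-activation: z₁ = [-3, -6]
After ReLU: h = [0, 0]
Layer 2 output: y = 0×0 + 0×0 + 0 = 0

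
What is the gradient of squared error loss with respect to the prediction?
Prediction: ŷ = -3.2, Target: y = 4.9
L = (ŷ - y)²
∂L/∂ŷ = -16.2

∂L/∂ŷ = 2(ŷ - y) = 2(-3.2 - 4.9) = 2(-8.1) = -16.2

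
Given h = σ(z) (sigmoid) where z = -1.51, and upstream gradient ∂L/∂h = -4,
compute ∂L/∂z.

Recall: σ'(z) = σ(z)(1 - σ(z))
∂L/∂z = -0.5928

σ(-1.51) = 0.1809
σ'(-1.51) = σ(-1.51)(1 - σ(-1.51)) = 0.1809 × 0.8191 = 0.1482
∂L/∂z = ∂L/∂h · σ'(z) = -4 × 0.1482 = -0.5928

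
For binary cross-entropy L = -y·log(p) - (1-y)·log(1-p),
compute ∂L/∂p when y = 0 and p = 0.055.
∂L/∂p = 1.058

∂L/∂p = -y/p + (1-y)/(1-p) = 0 + 1/0.945 = 1.058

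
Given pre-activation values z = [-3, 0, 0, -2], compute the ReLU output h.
h = [0, 0, 0, 0]

ReLU applied element-wise: max(0,-3)=0, max(0,0)=0, max(0,0)=0, max(0,-2)=0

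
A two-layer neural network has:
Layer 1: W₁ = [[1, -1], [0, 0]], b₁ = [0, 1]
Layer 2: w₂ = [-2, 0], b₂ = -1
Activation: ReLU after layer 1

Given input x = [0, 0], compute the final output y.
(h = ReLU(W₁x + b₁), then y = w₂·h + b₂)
y = -1

Layer 1 pre-activation: z₁ = [0, 1]
After ReLU: h = [0, 1]
Layer 2 output: y = -2×0 + 0×1 + -1 = -1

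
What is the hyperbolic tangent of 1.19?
0.8306

tanh(1.19) = (e^(1.19) - e^(-1.19))/(e^(1.19) + e^(-1.19)) = 0.8306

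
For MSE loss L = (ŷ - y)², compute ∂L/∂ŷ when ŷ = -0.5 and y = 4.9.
∂L/∂ŷ = -10.8

∂L/∂ŷ = 2(ŷ - y) = 2(-0.5 - 4.9) = 2(-5.4) = -10.8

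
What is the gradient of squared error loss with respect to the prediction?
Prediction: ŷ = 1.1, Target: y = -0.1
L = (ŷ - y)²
∂L/∂ŷ = 2.4

∂L/∂ŷ = 2(ŷ - y) = 2(1.1 - -0.1) = 2(1.2) = 2.4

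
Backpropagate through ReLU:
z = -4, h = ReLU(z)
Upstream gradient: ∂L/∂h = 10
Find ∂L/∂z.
∂L/∂z = 0

h = ReLU(-4) = 0
Since z < 0: ∂h/∂z = 0
∂L/∂z = ∂L/∂h · ∂h/∂z = 10 × 0 = 0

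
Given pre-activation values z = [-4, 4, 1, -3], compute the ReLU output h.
h = [0, 4, 1, 0]

ReLU applied element-wise: max(0,-4)=0, max(0,4)=4, max(0,1)=1, max(0,-3)=0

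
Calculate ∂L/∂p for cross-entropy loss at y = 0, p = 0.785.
∂L/∂p = 4.651

∂L/∂p = -y/p + (1-y)/(1-p) = 0 + 1/0.215 = 4.651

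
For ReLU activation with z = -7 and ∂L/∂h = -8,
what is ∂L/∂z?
∂L/∂z = 0

h = ReLU(-7) = 0
Since z < 0: ∂h/∂z = 0
∂L/∂z = ∂L/∂h · ∂h/∂z = -8 × 0 = 0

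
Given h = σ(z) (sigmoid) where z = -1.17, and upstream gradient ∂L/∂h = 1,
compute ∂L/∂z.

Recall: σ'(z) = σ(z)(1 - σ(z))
∂L/∂z = 0.1808

σ(-1.17) = 0.2369
σ'(-1.17) = σ(-1.17)(1 - σ(-1.17)) = 0.2369 × 0.7631 = 0.1808
∂L/∂z = ∂L/∂h · σ'(z) = 1 × 0.1808 = 0.1808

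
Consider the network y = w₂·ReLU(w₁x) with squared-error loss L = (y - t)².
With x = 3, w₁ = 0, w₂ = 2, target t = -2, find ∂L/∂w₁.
∂L/∂w₁ = 0

Forward pass:
z = w₁x = 0×3 = 0
h = ReLU(0) = 0
y = w₂h = 2×0 = 0

Backward pass:
∂L/∂y = 2(y - t) = 2(0 - -2) = 4
∂y/∂h = w₂ = 2
∂h/∂z = 0 (ReLU derivative)
∂z/∂w₁ = x = 3

∂L/∂w₁ = 4 × 2 × 0 × 3 = 0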